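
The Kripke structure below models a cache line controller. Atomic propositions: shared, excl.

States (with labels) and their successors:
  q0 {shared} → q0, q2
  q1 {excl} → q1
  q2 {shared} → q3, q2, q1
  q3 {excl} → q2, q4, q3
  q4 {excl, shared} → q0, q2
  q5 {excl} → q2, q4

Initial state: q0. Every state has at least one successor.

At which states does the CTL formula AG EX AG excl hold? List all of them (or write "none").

States satisfying EX AG excl: {q1, q2}.
States satisfying AG EX AG excl: {q1}.

{q1}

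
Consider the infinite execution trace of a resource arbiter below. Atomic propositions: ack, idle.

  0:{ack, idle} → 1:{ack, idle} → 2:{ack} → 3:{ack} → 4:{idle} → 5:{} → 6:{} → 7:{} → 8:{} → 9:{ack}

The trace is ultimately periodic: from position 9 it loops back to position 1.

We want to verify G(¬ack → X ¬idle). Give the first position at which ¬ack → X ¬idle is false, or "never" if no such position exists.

¬ack → X ¬idle holds at every position 0..9, and those are all the positions the trace ever visits, so the invariant G(¬ack → X ¬idle) is never violated.

never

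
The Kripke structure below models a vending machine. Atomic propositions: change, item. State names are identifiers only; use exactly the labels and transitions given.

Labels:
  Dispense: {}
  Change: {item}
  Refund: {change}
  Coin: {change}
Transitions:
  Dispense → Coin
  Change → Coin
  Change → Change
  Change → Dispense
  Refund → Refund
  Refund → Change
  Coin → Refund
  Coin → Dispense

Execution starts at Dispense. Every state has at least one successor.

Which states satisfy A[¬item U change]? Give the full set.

States satisfying ¬item: {Dispense, Refund, Coin}.
States satisfying change: {Refund, Coin}.
States satisfying A[¬item U change]: {Dispense, Refund, Coin}.

{Dispense, Refund, Coin}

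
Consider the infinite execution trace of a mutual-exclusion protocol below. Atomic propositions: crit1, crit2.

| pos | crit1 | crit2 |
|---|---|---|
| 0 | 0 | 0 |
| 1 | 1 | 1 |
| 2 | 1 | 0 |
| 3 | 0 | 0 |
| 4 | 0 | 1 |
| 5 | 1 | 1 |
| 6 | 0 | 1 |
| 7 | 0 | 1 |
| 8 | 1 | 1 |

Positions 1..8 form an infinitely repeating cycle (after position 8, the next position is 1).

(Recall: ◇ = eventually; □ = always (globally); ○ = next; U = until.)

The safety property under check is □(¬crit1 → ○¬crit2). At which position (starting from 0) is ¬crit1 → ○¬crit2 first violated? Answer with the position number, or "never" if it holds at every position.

0

At position 0 the labels are {} and the next position 1 has {crit1, crit2}, so ¬crit1 → ○¬crit2 is false there. This is the first violation.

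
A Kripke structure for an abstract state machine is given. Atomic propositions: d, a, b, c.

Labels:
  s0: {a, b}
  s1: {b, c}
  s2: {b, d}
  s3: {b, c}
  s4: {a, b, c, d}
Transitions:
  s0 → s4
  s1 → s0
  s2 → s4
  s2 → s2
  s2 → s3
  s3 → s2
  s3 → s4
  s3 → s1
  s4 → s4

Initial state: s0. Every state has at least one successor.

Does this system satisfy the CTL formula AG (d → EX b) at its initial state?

Yes

States satisfying d → EX b: {s0, s1, s2, s3, s4}.
States satisfying AG (d → EX b): {s0, s1, s2, s3, s4}.
Every state reachable from s0 satisfies d → EX b.
s0 ∈ Sat(AG (d → EX b)).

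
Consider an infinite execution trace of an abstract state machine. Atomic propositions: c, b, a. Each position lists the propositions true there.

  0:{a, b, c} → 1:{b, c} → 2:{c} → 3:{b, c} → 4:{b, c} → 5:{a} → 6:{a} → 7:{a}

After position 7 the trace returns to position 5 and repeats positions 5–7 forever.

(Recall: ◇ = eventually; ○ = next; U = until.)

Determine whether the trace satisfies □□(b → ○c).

No

□(b → ○c) must hold at every position from 0 onward. It fails at position 0, so □□(b → ○c) is false.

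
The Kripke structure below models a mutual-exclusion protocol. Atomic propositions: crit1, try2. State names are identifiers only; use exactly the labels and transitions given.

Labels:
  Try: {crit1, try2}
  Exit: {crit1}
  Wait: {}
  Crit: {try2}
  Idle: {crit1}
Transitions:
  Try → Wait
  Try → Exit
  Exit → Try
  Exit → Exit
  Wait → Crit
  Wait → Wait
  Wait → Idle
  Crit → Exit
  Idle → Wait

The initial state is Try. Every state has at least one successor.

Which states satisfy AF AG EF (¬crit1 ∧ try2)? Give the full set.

{Try, Exit, Wait, Crit, Idle}

States satisfying AG EF (¬crit1 ∧ try2): {Try, Exit, Wait, Crit, Idle}.
States satisfying AF AG EF (¬crit1 ∧ try2): {Try, Exit, Wait, Crit, Idle}.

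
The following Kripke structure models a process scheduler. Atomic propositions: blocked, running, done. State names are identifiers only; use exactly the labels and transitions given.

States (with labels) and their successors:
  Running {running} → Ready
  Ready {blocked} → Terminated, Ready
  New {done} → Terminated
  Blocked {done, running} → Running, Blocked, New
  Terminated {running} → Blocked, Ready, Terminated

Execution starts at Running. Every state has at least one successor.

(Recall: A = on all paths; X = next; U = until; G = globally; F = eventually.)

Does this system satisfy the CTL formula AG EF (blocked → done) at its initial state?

Holds

States satisfying EF (blocked → done): {Running, Ready, New, Blocked, Terminated}.
States satisfying AG EF (blocked → done): {Running, Ready, New, Blocked, Terminated}.
Every state reachable from Running satisfies EF (blocked → done).
Running ∈ Sat(AG EF (blocked → done)).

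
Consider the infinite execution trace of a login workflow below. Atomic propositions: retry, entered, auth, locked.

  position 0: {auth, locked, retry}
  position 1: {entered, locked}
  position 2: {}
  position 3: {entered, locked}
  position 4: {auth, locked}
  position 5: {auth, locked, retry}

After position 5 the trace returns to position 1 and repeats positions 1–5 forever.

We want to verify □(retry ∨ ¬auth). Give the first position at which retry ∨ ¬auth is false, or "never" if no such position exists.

4

Check retry ∨ ¬auth at each position in order: 0 ✓, 1 ✓, 2 ✓, 3 ✓.
At position 4 the labels are {auth, locked}, so retry ∨ ¬auth is false there. This is the first violation.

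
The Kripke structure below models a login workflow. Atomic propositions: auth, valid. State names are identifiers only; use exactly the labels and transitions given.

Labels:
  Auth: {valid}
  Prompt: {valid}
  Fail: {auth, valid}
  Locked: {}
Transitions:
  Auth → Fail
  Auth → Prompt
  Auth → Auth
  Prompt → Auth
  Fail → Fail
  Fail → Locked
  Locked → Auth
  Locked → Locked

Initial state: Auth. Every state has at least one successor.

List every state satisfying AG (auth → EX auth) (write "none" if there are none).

States satisfying auth → EX auth: {Auth, Prompt, Fail, Locked}.
States satisfying AG (auth → EX auth): {Auth, Prompt, Fail, Locked}.

{Auth, Prompt, Fail, Locked}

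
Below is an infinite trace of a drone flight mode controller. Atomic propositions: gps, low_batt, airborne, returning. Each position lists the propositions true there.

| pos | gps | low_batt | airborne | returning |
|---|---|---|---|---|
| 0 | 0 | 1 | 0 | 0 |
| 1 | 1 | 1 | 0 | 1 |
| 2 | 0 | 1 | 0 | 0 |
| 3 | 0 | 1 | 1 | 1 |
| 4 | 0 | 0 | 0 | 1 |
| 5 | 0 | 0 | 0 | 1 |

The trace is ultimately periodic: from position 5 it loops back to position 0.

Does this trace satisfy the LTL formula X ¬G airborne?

Holds

The position after 0 is 1; ¬G airborne is true there.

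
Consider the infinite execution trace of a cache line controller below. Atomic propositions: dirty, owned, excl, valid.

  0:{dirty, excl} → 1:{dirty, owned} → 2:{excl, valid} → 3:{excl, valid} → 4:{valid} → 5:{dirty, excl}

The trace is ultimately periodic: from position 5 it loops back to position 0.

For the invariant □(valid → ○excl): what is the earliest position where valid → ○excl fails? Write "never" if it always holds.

3

Check valid → ○excl at each position in order: 0 ✓, 1 ✓, 2 ✓.
At position 3 the labels are {excl, valid} and the next position 4 has {valid}, so valid → ○excl is false there. This is the first violation.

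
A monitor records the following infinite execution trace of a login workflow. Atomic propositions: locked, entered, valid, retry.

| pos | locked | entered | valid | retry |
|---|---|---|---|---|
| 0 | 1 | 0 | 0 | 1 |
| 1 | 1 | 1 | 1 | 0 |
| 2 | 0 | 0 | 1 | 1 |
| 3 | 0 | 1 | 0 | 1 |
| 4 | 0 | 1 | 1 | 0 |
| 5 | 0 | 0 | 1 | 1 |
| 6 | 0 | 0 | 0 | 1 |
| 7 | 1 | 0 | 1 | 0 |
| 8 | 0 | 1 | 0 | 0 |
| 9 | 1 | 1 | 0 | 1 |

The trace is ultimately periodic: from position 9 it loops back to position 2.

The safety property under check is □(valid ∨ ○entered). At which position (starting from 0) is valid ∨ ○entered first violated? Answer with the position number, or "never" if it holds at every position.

Check valid ∨ ○entered at each position in order: 0 ✓, 1 ✓, 2 ✓, 3 ✓, 4 ✓, 5 ✓.
At position 6 the labels are {retry} and the next position 7 has {locked, valid}, so valid ∨ ○entered is false there. This is the first violation.

6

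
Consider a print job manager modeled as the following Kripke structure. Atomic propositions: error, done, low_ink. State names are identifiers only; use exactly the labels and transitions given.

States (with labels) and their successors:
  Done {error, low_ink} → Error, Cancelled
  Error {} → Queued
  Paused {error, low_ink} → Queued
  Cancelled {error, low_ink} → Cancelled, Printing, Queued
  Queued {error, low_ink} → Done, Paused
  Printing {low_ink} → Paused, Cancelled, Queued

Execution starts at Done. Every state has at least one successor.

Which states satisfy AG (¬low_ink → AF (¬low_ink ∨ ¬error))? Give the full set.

States satisfying ¬low_ink → AF (¬low_ink ∨ ¬error): {Done, Error, Paused, Cancelled, Queued, Printing}.
States satisfying AG (¬low_ink → AF (¬low_ink ∨ ¬error)): {Done, Error, Paused, Cancelled, Queued, Printing}.

{Done, Error, Paused, Cancelled, Queued, Printing}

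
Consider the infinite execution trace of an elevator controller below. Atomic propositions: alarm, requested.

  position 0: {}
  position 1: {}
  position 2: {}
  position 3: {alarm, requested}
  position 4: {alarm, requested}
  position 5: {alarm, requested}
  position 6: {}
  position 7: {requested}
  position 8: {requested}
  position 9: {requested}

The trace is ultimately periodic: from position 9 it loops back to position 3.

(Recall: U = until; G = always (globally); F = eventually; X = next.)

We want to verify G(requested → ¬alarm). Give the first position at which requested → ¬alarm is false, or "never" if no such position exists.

3

Check requested → ¬alarm at each position in order: 0 ✓, 1 ✓, 2 ✓.
At position 3 the labels are {alarm, requested}, so requested → ¬alarm is false there. This is the first violation.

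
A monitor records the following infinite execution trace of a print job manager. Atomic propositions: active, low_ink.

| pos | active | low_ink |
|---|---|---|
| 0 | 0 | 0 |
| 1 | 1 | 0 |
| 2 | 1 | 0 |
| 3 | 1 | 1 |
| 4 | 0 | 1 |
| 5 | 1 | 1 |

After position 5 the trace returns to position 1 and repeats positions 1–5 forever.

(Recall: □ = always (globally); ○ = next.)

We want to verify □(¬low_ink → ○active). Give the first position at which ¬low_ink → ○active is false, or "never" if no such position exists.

¬low_ink → ○active holds at every position 0..5, and those are all the positions the trace ever visits, so the invariant □(¬low_ink → ○active) is never violated.

never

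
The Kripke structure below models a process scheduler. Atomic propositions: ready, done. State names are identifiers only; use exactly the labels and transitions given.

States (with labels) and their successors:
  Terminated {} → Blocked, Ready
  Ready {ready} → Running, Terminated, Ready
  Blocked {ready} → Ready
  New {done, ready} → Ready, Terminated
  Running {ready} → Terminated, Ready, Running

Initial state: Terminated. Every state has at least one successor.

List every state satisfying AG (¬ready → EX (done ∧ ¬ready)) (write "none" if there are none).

States satisfying ¬ready → EX (done ∧ ¬ready): {Ready, Blocked, New, Running}.
States satisfying AG (¬ready → EX (done ∧ ¬ready)): ∅.

none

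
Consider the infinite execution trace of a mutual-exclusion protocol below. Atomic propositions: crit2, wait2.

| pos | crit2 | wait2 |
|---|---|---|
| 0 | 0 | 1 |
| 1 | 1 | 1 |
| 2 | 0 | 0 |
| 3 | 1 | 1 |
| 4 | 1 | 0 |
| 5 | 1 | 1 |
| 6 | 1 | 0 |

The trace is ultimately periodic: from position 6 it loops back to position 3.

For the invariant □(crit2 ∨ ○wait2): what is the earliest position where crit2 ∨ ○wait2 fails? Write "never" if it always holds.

never

crit2 ∨ ○wait2 holds at every position 0..6, and those are all the positions the trace ever visits, so the invariant □(crit2 ∨ ○wait2) is never violated.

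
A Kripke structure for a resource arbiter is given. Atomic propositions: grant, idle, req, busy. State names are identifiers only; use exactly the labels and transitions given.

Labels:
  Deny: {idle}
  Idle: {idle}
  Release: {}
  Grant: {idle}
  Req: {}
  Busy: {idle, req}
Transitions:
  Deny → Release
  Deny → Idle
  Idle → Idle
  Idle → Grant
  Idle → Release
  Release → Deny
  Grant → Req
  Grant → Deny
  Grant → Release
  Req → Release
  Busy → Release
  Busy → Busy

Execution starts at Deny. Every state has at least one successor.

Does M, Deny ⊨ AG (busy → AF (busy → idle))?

Yes

States satisfying busy → AF (busy → idle): {Deny, Idle, Release, Grant, Req, Busy}.
States satisfying AG (busy → AF (busy → idle)): {Deny, Idle, Release, Grant, Req, Busy}.
Every state reachable from Deny satisfies busy → AF (busy → idle).
Deny ∈ Sat(AG (busy → AF (busy → idle))).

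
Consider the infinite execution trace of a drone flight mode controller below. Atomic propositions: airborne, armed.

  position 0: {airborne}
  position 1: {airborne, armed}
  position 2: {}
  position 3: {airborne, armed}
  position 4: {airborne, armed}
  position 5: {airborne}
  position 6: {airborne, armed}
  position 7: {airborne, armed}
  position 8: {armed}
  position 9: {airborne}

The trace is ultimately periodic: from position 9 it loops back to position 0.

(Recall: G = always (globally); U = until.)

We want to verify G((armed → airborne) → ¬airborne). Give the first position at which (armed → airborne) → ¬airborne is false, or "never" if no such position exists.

0

At position 0 the labels are {airborne}, so (armed → airborne) → ¬airborne is false there. This is the first violation.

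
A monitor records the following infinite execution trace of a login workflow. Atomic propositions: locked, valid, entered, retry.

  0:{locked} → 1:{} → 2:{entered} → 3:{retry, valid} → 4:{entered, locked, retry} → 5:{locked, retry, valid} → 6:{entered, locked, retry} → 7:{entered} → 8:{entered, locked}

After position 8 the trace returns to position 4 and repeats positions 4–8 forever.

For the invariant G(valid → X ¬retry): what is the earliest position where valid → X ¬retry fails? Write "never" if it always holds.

Check valid → X ¬retry at each position in order: 0 ✓, 1 ✓, 2 ✓.
At position 3 the labels are {retry, valid} and the next position 4 has {entered, locked, retry}, so valid → X ¬retry is false there. This is the first violation.

3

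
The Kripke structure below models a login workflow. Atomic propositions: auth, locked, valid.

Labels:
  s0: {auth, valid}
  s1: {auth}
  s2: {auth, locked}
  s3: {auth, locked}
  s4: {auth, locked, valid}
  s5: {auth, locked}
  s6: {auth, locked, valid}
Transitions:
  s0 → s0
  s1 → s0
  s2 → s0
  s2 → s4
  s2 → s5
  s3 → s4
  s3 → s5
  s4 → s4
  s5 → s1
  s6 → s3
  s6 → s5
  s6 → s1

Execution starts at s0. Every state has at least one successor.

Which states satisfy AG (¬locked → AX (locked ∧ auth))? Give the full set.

{s4}

States satisfying ¬locked → AX (locked ∧ auth): {s2, s3, s4, s5, s6}.
States satisfying AG (¬locked → AX (locked ∧ auth)): {s4}.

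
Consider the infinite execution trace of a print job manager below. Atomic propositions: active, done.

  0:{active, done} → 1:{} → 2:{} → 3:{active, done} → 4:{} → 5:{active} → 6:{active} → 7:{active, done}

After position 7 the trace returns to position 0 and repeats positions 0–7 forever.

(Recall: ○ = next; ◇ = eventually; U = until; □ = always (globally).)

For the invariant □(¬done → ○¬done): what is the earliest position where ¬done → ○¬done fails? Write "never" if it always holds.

2

Check ¬done → ○¬done at each position in order: 0 ✓, 1 ✓.
At position 2 the labels are {} and the next position 3 has {active, done}, so ¬done → ○¬done is false there. This is the first violation.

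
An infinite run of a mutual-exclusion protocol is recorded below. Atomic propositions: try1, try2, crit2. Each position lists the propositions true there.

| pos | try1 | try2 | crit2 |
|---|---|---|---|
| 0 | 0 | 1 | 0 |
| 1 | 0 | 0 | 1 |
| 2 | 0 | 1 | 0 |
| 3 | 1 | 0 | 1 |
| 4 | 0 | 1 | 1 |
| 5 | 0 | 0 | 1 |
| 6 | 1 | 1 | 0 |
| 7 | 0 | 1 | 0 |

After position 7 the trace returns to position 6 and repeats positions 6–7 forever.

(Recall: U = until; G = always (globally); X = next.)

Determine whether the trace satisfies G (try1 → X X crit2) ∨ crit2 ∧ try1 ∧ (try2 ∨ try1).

try1 → X X crit2 must hold at every position from 0 onward. It fails at position 6, so G (try1 → X X crit2) is false.
Positions where try1 holds: 3, 6.
Check X X crit2 at each: 3→ok, 6→fails.
At position 0: G (try1 → X X crit2) is false; crit2 ∧ try1 ∧ (try2 ∨ try1) is false; so G (try1 → X X crit2) ∨ crit2 ∧ try1 ∧ (try2 ∨ try1) is false.

Violated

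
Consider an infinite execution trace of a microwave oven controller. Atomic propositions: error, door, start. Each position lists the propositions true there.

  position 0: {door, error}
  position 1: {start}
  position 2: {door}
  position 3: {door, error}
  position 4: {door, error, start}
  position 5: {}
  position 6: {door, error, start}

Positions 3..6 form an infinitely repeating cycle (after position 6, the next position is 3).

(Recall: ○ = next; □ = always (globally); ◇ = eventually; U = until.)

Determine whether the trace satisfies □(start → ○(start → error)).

Satisfied

start → ○(start → error) holds at every position 0..6, and those are all positions ever visited, so □(start → ○(start → error)) holds.
Positions where start holds: 1, 4, 6.
Check ○(start → error) at each: 1→ok, 4→ok, 6→ok.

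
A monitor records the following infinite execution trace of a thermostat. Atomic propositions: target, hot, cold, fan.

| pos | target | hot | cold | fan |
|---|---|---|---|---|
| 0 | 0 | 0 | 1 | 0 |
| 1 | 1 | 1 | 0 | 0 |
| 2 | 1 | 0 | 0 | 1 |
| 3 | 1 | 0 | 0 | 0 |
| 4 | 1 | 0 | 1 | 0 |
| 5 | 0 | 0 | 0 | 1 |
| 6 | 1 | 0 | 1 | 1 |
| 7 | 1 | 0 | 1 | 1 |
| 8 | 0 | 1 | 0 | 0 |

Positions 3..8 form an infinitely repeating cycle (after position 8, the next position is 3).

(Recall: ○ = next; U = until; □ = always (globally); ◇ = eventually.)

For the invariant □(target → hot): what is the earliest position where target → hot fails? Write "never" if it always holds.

2

Check target → hot at each position in order: 0 ✓, 1 ✓.
At position 2 the labels are {fan, target}, so target → hot is false there. This is the first violation.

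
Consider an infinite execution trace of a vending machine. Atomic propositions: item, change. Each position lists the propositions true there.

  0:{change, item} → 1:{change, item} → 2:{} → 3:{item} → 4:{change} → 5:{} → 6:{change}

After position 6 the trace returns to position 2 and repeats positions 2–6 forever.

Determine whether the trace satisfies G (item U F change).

Yes

item U F change holds at every position 0..6, and those are all positions ever visited, so G (item U F change) holds.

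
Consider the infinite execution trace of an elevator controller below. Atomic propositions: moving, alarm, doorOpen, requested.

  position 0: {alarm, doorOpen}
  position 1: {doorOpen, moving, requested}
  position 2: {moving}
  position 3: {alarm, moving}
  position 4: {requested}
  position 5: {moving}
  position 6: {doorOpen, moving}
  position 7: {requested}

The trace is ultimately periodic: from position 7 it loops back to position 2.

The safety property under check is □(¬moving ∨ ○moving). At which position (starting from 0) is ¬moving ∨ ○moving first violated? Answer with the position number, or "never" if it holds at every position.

3

Check ¬moving ∨ ○moving at each position in order: 0 ✓, 1 ✓, 2 ✓.
At position 3 the labels are {alarm, moving} and the next position 4 has {requested}, so ¬moving ∨ ○moving is false there. This is the first violation.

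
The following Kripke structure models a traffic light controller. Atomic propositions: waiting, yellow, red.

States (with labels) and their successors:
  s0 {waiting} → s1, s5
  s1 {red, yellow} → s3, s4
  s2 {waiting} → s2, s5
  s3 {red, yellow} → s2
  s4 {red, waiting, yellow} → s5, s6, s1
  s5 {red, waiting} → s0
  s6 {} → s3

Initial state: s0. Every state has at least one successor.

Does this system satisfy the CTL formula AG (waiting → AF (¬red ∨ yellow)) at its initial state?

Holds

States satisfying waiting → AF (¬red ∨ yellow): {s0, s1, s2, s3, s4, s5, s6}.
States satisfying AG (waiting → AF (¬red ∨ yellow)): {s0, s1, s2, s3, s4, s5, s6}.
Every state reachable from s0 satisfies waiting → AF (¬red ∨ yellow).
s0 ∈ Sat(AG (waiting → AF (¬red ∨ yellow))).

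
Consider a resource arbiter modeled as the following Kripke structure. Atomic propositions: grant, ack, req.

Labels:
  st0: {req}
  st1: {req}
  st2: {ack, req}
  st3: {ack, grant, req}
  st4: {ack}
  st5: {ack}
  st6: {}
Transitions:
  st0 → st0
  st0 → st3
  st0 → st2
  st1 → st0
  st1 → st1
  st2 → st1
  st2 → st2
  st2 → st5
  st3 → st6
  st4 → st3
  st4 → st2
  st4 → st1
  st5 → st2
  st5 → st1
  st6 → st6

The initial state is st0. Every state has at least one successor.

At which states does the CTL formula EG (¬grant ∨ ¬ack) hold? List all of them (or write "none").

States satisfying ¬grant ∨ ¬ack: {st0, st1, st2, st4, st5, st6}.
States satisfying EG (¬grant ∨ ¬ack): {st0, st1, st2, st4, st5, st6}.

{st0, st1, st2, st4, st5, st6}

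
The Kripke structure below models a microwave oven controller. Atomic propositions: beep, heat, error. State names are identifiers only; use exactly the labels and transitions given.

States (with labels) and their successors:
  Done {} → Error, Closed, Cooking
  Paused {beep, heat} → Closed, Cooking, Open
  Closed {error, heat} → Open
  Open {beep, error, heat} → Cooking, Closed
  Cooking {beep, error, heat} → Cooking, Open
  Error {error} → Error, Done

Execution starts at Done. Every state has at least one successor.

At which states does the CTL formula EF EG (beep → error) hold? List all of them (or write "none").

States satisfying EG (beep → error): {Done, Closed, Open, Cooking, Error}.
States satisfying EF EG (beep → error): {Done, Paused, Closed, Open, Cooking, Error}.

{Done, Paused, Closed, Open, Cooking, Error}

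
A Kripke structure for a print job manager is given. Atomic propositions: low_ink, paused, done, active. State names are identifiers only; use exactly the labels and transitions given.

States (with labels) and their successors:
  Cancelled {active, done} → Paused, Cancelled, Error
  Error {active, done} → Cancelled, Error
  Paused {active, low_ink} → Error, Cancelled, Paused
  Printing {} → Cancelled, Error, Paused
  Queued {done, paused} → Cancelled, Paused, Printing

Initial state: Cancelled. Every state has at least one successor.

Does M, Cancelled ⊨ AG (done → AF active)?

Holds

States satisfying done → AF active: {Cancelled, Error, Paused, Printing, Queued}.
States satisfying AG (done → AF active): {Cancelled, Error, Paused, Printing, Queued}.
Every state reachable from Cancelled satisfies done → AF active.
Cancelled ∈ Sat(AG (done → AF active)).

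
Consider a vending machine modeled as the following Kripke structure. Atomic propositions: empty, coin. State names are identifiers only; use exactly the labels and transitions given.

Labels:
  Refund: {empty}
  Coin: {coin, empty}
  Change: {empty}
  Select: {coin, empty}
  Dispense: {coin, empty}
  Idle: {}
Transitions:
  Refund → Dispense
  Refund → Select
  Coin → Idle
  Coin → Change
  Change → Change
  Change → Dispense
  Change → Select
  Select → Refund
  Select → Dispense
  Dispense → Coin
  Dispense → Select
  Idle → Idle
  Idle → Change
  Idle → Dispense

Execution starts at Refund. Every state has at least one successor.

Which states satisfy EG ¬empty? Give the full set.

{Idle}

States satisfying ¬empty: {Idle}.
States satisfying EG ¬empty: {Idle}.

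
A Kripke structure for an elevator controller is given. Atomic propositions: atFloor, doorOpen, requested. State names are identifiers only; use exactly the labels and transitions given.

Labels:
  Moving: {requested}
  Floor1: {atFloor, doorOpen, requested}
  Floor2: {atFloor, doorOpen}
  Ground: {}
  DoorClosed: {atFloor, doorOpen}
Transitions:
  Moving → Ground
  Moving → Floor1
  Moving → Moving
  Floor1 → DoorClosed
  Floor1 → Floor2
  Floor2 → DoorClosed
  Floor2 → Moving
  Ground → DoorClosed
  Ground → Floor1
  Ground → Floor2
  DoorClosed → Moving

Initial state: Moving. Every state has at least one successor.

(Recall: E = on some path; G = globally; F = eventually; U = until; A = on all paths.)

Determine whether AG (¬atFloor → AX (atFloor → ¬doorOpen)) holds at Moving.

States satisfying ¬atFloor → AX (atFloor → ¬doorOpen): {Floor1, Floor2, DoorClosed}.
States satisfying AG (¬atFloor → AX (atFloor → ¬doorOpen)): ∅.
Ground is reachable from Moving and violates ¬atFloor → AX (atFloor → ¬doorOpen), so AG fails at Moving.
Moving ∉ Sat(AG (¬atFloor → AX (atFloor → ¬doorOpen))).

No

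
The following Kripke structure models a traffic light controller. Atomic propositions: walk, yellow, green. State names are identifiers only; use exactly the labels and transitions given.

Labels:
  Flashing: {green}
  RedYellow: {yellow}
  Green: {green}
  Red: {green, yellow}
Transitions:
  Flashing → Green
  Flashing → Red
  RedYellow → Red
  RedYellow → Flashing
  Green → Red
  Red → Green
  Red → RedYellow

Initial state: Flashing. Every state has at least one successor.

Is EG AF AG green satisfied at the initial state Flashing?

Does not hold

States satisfying AF AG green: ∅.
States satisfying EG AF AG green: ∅.
No suitable path/successor from Flashing witnesses the formula.
Flashing ∉ Sat(EG AF AG green).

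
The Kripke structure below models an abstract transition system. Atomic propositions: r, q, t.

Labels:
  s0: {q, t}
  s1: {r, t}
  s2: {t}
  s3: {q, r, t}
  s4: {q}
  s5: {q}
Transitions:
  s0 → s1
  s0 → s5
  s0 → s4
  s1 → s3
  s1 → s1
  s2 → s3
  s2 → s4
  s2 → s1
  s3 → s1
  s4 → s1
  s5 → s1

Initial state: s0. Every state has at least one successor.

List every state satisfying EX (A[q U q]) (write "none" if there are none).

{s0, s1, s2}

States satisfying A[q U q]: {s0, s3, s4, s5}.
States satisfying EX (A[q U q]): {s0, s1, s2}.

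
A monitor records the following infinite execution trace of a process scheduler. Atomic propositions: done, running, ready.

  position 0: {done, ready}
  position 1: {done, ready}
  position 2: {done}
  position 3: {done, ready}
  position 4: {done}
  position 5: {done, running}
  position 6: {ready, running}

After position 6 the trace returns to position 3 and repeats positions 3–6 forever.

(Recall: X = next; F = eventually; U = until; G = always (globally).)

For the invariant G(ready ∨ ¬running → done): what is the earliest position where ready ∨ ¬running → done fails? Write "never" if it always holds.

Check ready ∨ ¬running → done at each position in order: 0 ✓, 1 ✓, 2 ✓, 3 ✓, 4 ✓, 5 ✓.
At position 6 the labels are {ready, running}, so ready ∨ ¬running → done is false there. This is the first violation.

6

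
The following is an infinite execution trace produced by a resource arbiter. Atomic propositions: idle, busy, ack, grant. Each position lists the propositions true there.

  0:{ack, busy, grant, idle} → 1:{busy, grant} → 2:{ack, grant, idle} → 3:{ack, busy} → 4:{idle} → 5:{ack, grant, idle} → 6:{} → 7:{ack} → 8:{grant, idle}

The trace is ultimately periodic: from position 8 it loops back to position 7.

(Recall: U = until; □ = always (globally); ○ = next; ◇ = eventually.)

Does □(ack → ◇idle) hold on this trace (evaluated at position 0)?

ack → ◇idle holds at every position 0..8, and those are all positions ever visited, so □(ack → ◇idle) holds.
Positions where ack holds: 0, 2, 3, 5, 7.
Check ◇idle at each: 0→ok, 2→ok, 3→ok, 5→ok, 7→ok.

Yes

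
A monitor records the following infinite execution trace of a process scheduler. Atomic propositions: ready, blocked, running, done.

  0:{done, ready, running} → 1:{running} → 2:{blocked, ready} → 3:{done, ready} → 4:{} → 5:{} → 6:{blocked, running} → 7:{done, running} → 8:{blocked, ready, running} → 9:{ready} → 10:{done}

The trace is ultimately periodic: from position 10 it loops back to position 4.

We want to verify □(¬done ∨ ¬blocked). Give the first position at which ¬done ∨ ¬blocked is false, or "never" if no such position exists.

never

¬done ∨ ¬blocked holds at every position 0..10, and those are all the positions the trace ever visits, so the invariant □(¬done ∨ ¬blocked) is never violated.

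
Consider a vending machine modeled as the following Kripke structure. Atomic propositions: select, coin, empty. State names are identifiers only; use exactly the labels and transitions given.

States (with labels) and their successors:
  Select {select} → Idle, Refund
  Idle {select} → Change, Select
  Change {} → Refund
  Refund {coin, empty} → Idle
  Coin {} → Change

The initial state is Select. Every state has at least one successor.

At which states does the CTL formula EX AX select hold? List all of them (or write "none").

States satisfying AX select: {Refund}.
States satisfying EX AX select: {Select, Change}.

{Select, Change}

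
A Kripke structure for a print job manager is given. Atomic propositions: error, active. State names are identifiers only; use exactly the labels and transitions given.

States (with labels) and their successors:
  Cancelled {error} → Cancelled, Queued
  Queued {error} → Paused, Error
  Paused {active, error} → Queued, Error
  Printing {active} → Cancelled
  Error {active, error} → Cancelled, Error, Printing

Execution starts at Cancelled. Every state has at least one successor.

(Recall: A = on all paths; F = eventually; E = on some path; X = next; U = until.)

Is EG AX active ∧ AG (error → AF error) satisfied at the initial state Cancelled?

Does not hold

States satisfying AX active: {Queued}.
States satisfying EG AX active: ∅.
States satisfying error → AF error: {Cancelled, Queued, Paused, Printing, Error}.
States satisfying AG (error → AF error): {Cancelled, Queued, Paused, Printing, Error}.
States satisfying EG AX active ∧ AG (error → AF error): ∅.
Cancelled ∉ Sat(EG AX active ∧ AG (error → AF error)).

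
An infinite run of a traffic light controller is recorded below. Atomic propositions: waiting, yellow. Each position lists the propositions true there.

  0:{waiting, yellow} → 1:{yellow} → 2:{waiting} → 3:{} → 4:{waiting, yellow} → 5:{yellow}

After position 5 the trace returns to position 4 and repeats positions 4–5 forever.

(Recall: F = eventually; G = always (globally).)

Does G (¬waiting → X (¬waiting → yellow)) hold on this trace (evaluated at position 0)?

¬waiting → X (¬waiting → yellow) holds at every position 0..5, and those are all positions ever visited, so G (¬waiting → X (¬waiting → yellow)) holds.
Positions where ¬waiting holds: 1, 3, 5.
Check X (¬waiting → yellow) at each: 1→ok, 3→ok, 5→ok.

Satisfied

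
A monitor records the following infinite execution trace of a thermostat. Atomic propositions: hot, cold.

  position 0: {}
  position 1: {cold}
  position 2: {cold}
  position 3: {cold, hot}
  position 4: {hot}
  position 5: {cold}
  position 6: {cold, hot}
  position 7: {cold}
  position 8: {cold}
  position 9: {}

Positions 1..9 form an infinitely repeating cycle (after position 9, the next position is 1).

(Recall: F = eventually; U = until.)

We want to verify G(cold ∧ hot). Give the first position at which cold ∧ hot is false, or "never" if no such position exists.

0

At position 0 the labels are {}, so cold ∧ hot is false there. This is the first violation.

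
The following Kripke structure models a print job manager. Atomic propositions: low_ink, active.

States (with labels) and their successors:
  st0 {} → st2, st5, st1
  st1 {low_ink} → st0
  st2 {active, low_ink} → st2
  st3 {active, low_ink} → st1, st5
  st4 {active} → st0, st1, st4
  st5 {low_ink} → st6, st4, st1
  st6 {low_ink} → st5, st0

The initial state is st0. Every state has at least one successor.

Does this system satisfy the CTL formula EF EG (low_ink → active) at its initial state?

States satisfying EG (low_ink → active): {st0, st2, st4}.
States satisfying EF EG (low_ink → active): {st0, st1, st2, st3, st4, st5, st6}.
Some path from st0 reaches a state where EG (low_ink → active) holds.
st0 ∈ Sat(EF EG (low_ink → active)).

Holds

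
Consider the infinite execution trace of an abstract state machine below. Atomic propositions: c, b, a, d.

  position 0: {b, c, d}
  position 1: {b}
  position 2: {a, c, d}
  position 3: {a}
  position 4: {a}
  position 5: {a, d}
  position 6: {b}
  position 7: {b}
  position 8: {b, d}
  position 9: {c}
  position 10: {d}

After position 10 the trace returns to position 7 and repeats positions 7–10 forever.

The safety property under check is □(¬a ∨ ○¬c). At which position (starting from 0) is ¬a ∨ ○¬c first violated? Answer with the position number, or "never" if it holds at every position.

never

¬a ∨ ○¬c holds at every position 0..10, and those are all the positions the trace ever visits, so the invariant □(¬a ∨ ○¬c) is never violated.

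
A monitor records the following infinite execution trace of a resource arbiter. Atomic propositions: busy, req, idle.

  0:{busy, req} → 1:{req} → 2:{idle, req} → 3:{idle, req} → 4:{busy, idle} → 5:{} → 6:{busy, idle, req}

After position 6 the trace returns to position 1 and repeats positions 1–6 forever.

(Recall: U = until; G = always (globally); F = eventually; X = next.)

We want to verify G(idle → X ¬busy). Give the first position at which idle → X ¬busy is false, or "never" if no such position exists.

3

Check idle → X ¬busy at each position in order: 0 ✓, 1 ✓, 2 ✓.
At position 3 the labels are {idle, req} and the next position 4 has {busy, idle}, so idle → X ¬busy is false there. This is the first violation.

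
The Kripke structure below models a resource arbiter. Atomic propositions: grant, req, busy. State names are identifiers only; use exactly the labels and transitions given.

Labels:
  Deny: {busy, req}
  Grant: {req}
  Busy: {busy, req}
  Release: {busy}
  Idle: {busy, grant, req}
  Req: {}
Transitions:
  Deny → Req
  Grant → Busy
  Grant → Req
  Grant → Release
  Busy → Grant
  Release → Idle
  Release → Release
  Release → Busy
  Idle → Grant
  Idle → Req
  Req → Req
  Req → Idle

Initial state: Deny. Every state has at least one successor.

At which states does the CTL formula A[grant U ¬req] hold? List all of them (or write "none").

States satisfying grant: {Idle}.
States satisfying ¬req: {Release, Req}.
States satisfying A[grant U ¬req]: {Release, Req}.

{Release, Req}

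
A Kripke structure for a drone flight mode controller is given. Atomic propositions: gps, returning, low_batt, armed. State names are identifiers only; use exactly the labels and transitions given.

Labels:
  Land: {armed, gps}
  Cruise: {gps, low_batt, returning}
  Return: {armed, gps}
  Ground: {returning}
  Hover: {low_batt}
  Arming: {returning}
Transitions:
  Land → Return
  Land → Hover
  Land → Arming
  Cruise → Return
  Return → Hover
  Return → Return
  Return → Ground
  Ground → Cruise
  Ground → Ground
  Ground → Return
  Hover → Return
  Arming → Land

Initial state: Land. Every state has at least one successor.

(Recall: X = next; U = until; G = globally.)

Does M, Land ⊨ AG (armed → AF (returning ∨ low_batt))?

States satisfying armed → AF (returning ∨ low_batt): {Cruise, Ground, Hover, Arming}.
States satisfying AG (armed → AF (returning ∨ low_batt)): ∅.
Land is reachable from Land and violates armed → AF (returning ∨ low_batt), so AG fails at Land.
Land ∉ Sat(AG (armed → AF (returning ∨ low_batt))).

Does not hold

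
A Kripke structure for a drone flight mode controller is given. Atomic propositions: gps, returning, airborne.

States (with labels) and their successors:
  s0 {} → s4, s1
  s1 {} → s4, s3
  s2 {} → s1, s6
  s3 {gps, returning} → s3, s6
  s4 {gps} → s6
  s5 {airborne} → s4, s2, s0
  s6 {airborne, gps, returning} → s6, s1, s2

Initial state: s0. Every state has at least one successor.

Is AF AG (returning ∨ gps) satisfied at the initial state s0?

Does not hold

States satisfying AG (returning ∨ gps): ∅.
States satisfying AF AG (returning ∨ gps): ∅.
There is a path from s0 along which AG (returning ∨ gps) never holds.
s0 ∉ Sat(AF AG (returning ∨ gps)).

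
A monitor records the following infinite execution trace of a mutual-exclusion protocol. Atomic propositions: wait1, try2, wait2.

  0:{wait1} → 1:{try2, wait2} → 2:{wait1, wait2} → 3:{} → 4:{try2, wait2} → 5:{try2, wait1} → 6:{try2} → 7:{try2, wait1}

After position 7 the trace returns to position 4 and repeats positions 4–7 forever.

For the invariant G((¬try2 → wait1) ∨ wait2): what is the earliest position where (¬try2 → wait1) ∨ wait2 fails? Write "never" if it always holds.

Check (¬try2 → wait1) ∨ wait2 at each position in order: 0 ✓, 1 ✓, 2 ✓.
At position 3 the labels are {}, so (¬try2 → wait1) ∨ wait2 is false there. This is the first violation.

3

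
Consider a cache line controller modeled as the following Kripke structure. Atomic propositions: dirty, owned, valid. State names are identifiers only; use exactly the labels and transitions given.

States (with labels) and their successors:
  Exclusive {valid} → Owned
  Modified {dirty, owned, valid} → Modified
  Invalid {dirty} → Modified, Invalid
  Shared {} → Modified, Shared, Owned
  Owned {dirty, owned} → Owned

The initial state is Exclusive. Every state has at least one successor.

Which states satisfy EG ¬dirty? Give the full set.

{Shared}

States satisfying ¬dirty: {Exclusive, Shared}.
States satisfying EG ¬dirty: {Shared}.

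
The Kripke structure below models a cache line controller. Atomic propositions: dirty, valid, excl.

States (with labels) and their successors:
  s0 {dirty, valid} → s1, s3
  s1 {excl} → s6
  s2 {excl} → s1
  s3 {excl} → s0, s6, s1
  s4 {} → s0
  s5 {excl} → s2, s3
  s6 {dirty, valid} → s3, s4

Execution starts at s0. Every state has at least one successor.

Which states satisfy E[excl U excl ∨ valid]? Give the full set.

{s0, s1, s2, s3, s5, s6}

States satisfying excl: {s1, s2, s3, s5}.
States satisfying excl ∨ valid: {s0, s1, s2, s3, s5, s6}.
States satisfying E[excl U excl ∨ valid]: {s0, s1, s2, s3, s5, s6}.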